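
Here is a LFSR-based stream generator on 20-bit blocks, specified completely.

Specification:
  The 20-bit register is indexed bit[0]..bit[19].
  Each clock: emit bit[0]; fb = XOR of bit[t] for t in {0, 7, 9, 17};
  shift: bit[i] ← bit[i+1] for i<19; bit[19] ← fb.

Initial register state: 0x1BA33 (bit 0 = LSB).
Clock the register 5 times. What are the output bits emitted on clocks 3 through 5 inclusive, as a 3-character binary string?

reg_0 = 0x1BA33
clock 1: out=1, reg = 0x0DD19
clock 2: out=1, reg = 0x86E8C
clock 3: out=0, reg = 0x43746
clock 4: out=0, reg = 0xA1BA3
clock 5: out=1, reg = 0x50DD1

001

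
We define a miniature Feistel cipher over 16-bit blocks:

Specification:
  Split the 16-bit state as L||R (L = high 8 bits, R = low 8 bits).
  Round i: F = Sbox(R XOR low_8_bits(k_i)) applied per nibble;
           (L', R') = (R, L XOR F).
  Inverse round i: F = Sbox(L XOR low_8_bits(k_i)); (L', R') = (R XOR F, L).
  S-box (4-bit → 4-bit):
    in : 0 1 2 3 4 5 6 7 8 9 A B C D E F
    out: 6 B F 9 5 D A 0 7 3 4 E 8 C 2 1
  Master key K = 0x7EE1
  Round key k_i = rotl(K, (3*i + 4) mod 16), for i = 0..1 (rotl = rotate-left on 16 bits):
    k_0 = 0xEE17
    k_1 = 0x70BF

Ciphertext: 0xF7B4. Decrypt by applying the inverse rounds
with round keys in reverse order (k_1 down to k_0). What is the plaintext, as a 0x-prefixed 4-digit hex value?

0xE2E3

s_0 = ciphertext = 0xF7B4
s_1 = InvRound(s_0, k_1) = 0xE3F7
s_2 = InvRound(s_1, k_0) = 0xE2E3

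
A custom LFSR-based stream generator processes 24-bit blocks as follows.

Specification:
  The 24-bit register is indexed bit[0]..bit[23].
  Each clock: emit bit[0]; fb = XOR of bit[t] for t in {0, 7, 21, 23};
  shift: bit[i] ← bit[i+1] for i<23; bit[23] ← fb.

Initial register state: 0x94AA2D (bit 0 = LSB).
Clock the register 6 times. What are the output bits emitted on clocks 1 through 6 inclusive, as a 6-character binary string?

101101

reg_0 = 0x94AA2D
clock 1: out=1, reg = 0x4A5516
clock 2: out=0, reg = 0x252A8B
clock 3: out=1, reg = 0x929545
clock 4: out=1, reg = 0x494AA2
clock 5: out=0, reg = 0xA4A551
clock 6: out=1, reg = 0xD252A8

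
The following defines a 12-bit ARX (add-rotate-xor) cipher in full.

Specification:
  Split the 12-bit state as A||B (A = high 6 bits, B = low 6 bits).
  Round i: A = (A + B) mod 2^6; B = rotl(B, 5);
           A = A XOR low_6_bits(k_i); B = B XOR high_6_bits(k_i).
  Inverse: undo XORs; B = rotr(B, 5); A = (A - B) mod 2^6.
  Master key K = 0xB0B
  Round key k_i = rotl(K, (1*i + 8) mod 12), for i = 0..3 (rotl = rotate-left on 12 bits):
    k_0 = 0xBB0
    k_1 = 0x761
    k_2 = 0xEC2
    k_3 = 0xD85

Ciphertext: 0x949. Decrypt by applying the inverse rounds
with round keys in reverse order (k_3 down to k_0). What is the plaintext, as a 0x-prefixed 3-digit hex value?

0x608

s_0 = ciphertext = 0x949
s_1 = InvRound(s_0, k_3) = 0x87F
s_2 = InvRound(s_1, k_2) = 0x6C8
s_3 = InvRound(s_2, k_1) = 0x42A
s_4 = InvRound(s_3, k_0) = 0x608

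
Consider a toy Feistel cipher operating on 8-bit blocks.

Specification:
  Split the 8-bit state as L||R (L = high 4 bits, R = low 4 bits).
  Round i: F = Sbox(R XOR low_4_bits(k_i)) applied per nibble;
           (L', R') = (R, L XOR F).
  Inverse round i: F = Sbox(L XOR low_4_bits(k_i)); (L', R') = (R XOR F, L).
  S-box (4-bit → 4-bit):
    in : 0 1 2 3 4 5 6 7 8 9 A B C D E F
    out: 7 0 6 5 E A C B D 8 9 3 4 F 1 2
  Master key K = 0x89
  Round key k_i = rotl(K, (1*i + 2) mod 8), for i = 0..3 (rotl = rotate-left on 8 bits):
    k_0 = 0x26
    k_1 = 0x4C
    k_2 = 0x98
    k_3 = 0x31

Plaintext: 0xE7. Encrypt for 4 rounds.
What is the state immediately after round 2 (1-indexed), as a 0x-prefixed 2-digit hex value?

s_0 = plaintext = 0xE7
s_1 = Round(s_0, k_0) = 0x7E
s_2 = Round(s_1, k_1) = 0xE1
s_3 = Round(s_2, k_2) = 0x16
s_4 = Round(s_3, k_3) = 0x6A

0xE1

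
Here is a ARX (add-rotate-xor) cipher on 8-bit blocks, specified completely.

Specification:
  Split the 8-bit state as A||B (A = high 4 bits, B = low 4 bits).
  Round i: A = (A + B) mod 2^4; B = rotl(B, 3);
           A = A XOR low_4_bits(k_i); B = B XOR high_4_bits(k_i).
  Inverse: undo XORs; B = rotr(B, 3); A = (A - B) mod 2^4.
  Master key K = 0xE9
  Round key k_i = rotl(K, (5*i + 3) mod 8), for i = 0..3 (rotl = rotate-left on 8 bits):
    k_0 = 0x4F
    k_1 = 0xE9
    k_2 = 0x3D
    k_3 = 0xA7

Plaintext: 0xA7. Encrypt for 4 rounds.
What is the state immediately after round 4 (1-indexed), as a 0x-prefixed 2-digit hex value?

0x47

s_0 = plaintext = 0xA7
s_1 = Round(s_0, k_0) = 0xEF
s_2 = Round(s_1, k_1) = 0x41
s_3 = Round(s_2, k_2) = 0x8B
s_4 = Round(s_3, k_3) = 0x47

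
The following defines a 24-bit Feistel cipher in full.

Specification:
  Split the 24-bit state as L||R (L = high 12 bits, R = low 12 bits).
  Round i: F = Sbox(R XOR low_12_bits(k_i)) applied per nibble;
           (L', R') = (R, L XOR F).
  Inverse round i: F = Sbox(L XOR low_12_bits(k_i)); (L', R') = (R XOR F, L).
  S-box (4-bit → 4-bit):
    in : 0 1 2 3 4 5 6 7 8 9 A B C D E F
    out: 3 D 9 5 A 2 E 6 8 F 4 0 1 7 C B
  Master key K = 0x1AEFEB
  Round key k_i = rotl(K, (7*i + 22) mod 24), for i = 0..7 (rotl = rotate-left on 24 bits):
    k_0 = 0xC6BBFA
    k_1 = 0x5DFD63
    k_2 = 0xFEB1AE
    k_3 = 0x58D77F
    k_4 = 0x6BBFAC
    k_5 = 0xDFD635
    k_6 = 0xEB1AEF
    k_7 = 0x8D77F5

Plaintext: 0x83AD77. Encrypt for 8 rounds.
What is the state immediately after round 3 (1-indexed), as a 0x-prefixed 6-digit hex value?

s_0 = plaintext = 0x83AD77
s_1 = Round(s_0, k_0) = 0xD776BD
s_2 = Round(s_1, k_1) = 0x6BDD0B
s_3 = Round(s_2, k_2) = 0xD0B7FF
s_4 = Round(s_3, k_3) = 0x7FFE88
s_5 = Round(s_4, k_4) = 0xE88A65
s_6 = Round(s_5, k_5) = 0xA65FAB
s_7 = Round(s_6, k_6) = 0xFAB8CF
s_8 = Round(s_7, k_7) = 0x8CF4FF

0xD0B7FF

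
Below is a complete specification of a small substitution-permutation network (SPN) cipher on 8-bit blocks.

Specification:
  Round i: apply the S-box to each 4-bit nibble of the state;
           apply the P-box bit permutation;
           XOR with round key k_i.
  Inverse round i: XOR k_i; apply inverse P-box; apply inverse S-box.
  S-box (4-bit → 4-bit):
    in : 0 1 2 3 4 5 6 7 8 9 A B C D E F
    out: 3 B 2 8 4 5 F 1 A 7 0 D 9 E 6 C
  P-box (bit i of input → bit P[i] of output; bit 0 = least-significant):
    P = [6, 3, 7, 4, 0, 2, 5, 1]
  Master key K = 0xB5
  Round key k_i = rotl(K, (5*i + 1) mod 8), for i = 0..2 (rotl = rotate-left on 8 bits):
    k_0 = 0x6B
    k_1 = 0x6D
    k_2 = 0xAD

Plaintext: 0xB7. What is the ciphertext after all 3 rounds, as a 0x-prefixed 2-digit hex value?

0xE4

s_0 = plaintext = 0xB7
s_1 = Round(s_0, k_0) = 0x08
s_2 = Round(s_1, k_1) = 0x70
s_3 = Round(s_2, k_2) = 0xE4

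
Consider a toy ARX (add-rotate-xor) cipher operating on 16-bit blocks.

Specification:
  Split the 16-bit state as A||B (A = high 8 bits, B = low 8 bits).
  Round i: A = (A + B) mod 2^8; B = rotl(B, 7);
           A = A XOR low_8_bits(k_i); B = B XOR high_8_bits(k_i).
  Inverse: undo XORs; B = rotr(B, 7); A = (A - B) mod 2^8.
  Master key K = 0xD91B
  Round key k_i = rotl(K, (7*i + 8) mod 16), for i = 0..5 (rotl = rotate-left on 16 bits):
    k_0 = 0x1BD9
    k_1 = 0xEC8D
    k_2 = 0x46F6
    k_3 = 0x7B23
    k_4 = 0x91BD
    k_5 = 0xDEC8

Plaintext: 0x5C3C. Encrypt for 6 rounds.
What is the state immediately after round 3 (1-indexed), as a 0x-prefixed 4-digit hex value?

0xCF71

s_0 = plaintext = 0x5C3C
s_1 = Round(s_0, k_0) = 0x4105
s_2 = Round(s_1, k_1) = 0xCB6E
s_3 = Round(s_2, k_2) = 0xCF71
s_4 = Round(s_3, k_3) = 0x63C3
s_5 = Round(s_4, k_4) = 0x9B70
s_6 = Round(s_5, k_5) = 0xC3E6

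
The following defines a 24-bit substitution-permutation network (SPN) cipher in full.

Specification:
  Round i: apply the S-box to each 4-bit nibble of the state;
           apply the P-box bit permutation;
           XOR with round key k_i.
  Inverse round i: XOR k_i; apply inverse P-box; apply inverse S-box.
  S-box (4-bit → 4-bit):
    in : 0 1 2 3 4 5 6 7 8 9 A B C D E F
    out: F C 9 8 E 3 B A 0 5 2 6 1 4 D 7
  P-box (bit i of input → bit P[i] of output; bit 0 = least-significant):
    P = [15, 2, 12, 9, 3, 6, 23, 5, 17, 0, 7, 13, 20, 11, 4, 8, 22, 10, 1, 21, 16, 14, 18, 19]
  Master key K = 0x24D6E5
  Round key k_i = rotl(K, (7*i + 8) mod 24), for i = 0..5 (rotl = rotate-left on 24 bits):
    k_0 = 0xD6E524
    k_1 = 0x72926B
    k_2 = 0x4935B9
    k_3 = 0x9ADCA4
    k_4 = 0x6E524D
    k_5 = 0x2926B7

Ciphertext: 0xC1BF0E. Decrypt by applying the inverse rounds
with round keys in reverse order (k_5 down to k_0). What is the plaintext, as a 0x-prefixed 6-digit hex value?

s_0 = ciphertext = 0xC1BF0E
s_1 = InvRound(s_0, k_5) = 0x324BE9
s_2 = InvRound(s_1, k_4) = 0x1C6D3B
s_3 = InvRound(s_2, k_3) = 0xDD109F
s_4 = InvRound(s_3, k_2) = 0xDB231A
s_5 = InvRound(s_4, k_1) = 0x231749
s_6 = InvRound(s_5, k_0) = 0xF2C700

0xF2C700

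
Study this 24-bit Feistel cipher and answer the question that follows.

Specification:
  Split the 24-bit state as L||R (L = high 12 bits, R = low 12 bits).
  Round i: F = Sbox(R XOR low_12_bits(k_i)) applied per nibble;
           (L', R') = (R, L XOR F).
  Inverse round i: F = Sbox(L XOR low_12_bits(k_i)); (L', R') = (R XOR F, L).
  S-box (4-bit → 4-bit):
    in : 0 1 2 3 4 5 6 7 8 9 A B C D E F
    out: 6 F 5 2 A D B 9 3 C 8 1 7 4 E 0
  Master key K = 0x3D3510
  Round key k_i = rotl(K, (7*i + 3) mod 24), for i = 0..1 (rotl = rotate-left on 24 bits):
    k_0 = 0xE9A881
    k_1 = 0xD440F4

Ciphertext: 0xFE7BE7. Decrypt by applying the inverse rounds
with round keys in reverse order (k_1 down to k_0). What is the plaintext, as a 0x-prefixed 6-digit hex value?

s_0 = ciphertext = 0xFE7BE7
s_1 = InvRound(s_0, k_1) = 0xB15FE7
s_2 = InvRound(s_1, k_0) = 0xD2DB15

0xD2DB15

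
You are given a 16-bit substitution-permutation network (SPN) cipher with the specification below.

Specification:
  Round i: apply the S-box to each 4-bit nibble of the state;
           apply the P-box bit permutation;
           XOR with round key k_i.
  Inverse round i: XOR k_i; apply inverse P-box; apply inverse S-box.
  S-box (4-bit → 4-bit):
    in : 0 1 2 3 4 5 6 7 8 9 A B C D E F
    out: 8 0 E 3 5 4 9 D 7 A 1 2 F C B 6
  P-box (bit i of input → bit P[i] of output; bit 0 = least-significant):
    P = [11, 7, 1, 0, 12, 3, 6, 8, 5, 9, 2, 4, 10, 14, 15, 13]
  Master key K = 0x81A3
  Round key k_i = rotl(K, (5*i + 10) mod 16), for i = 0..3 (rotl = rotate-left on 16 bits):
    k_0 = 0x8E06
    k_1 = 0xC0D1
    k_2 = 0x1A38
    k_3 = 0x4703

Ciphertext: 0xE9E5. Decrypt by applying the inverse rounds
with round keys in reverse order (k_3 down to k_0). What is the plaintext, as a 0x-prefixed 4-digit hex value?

0x64C0

s_0 = ciphertext = 0xE9E5
s_1 = InvRound(s_0, k_3) = 0x7858
s_2 = InvRound(s_1, k_2) = 0x9351
s_3 = InvRound(s_2, k_1) = 0xBB6B
s_4 = InvRound(s_3, k_0) = 0x64C0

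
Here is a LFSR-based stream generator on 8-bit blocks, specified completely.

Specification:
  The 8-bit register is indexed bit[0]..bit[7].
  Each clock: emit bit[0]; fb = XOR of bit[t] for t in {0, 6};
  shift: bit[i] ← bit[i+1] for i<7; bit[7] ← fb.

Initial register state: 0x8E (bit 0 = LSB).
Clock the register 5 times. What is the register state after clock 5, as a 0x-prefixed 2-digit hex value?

0xE4

reg_0 = 0x8E
clock 1: out=0, reg = 0x47
clock 2: out=1, reg = 0x23
clock 3: out=1, reg = 0x91
clock 4: out=1, reg = 0xC8
clock 5: out=0, reg = 0xE4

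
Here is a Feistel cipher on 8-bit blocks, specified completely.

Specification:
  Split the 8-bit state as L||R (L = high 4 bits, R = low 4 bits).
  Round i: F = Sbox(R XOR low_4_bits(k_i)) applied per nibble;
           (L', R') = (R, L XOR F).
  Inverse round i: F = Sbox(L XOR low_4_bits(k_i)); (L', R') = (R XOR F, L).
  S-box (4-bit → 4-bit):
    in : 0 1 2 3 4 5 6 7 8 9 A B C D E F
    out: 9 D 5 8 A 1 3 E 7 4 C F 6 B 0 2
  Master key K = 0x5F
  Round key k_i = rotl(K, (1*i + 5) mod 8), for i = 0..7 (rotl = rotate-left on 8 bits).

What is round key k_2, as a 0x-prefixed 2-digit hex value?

0xAF

K = 0x5F
k_0 = rotl(K, (1*0+5) mod 8) = rotl(K, 5) = 0xEB
k_1 = rotl(K, (1*1+5) mod 8) = rotl(K, 6) = 0xD7
k_2 = rotl(K, (1*2+5) mod 8) = rotl(K, 7) = 0xAF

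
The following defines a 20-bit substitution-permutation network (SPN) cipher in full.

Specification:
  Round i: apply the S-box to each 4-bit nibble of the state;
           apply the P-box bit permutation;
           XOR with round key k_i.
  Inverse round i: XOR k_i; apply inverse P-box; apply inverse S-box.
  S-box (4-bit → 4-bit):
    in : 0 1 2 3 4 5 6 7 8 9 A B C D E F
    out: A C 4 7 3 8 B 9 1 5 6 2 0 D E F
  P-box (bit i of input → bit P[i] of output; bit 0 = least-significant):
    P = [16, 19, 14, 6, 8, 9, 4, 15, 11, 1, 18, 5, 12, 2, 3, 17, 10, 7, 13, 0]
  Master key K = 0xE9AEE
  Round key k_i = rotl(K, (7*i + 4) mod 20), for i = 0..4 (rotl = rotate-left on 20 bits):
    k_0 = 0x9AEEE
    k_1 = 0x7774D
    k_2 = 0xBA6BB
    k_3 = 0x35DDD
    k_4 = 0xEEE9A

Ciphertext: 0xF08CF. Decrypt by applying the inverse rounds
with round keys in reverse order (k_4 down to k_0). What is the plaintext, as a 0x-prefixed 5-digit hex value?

0x4670F

s_0 = ciphertext = 0xF08CF
s_1 = InvRound(s_0, k_4) = 0xDBCED
s_2 = InvRound(s_1, k_3) = 0x251DA
s_3 = InvRound(s_2, k_2) = 0xD856F
s_4 = InvRound(s_3, k_1) = 0x2700A
s_5 = InvRound(s_4, k_0) = 0x4670F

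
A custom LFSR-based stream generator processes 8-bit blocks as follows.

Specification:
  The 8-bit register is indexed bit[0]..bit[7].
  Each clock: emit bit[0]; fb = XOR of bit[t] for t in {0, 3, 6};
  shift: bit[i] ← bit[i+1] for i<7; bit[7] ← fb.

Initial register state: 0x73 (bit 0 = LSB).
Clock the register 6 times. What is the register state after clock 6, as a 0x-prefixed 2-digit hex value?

reg_0 = 0x73
clock 1: out=1, reg = 0x39
clock 2: out=1, reg = 0x1C
clock 3: out=0, reg = 0x8E
clock 4: out=0, reg = 0xC7
clock 5: out=1, reg = 0x63
clock 6: out=1, reg = 0x31

0x31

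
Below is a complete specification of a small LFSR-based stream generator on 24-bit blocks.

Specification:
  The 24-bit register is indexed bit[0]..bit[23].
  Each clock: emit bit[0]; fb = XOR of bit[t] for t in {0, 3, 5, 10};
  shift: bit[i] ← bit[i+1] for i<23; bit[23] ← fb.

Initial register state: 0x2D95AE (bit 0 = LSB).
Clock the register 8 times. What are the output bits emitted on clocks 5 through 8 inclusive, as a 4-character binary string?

0101

reg_0 = 0x2D95AE
clock 1: out=0, reg = 0x96CAD7
clock 2: out=1, reg = 0xCB656B
clock 3: out=1, reg = 0x65B2B5
clock 4: out=1, reg = 0x32D95A
clock 5: out=0, reg = 0x996CAD
clock 6: out=1, reg = 0x4CB656
clock 7: out=0, reg = 0xA65B2B
clock 8: out=1, reg = 0xD32D95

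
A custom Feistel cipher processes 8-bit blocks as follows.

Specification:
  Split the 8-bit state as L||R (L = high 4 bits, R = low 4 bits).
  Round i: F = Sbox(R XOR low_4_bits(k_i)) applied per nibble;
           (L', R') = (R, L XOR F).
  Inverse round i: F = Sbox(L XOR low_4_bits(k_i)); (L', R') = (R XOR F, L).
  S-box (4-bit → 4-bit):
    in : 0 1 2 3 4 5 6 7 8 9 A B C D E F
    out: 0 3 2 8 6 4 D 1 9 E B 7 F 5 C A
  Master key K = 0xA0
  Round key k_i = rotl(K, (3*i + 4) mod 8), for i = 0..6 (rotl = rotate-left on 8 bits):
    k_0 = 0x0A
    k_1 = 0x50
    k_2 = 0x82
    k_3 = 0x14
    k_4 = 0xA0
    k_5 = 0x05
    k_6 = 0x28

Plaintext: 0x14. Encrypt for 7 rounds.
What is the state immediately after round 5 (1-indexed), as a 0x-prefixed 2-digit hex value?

0x27

s_0 = plaintext = 0x14
s_1 = Round(s_0, k_0) = 0x4D
s_2 = Round(s_1, k_1) = 0xD1
s_3 = Round(s_2, k_2) = 0x15
s_4 = Round(s_3, k_3) = 0x52
s_5 = Round(s_4, k_4) = 0x27
s_6 = Round(s_5, k_5) = 0x70
s_7 = Round(s_6, k_6) = 0x0E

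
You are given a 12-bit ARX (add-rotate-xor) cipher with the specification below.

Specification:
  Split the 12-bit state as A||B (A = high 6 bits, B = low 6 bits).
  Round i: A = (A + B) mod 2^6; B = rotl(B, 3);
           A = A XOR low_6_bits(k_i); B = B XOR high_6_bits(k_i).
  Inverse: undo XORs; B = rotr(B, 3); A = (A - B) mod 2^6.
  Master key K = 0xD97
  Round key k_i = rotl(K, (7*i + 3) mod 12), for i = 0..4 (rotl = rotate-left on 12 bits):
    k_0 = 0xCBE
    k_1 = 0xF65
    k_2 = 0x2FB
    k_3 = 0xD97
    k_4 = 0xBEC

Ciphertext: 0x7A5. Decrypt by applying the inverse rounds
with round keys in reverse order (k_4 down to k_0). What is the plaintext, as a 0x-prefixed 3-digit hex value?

s_0 = ciphertext = 0x7A5
s_1 = InvRound(s_0, k_4) = 0x851
s_2 = InvRound(s_1, k_3) = 0xEBC
s_3 = InvRound(s_2, k_2) = 0x0FE
s_4 = InvRound(s_3, k_1) = 0x398
s_5 = InvRound(s_4, k_0) = 0x6D5

0x6D5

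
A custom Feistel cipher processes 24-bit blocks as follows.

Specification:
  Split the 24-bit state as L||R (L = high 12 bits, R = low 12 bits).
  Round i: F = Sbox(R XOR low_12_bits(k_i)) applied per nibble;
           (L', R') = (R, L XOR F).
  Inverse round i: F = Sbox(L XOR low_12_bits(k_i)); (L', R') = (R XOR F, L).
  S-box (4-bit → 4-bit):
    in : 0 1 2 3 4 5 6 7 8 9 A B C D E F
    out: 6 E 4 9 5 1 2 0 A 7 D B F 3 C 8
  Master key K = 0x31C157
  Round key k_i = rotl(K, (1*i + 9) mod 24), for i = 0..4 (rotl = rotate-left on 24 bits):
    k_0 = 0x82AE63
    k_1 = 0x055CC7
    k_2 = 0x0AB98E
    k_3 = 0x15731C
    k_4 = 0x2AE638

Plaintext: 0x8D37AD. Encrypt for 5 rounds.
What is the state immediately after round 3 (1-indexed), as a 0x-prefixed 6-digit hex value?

s_0 = plaintext = 0x8D37AD
s_1 = Round(s_0, k_0) = 0x7ADF2F
s_2 = Round(s_1, k_1) = 0xF2FE67
s_3 = Round(s_2, k_2) = 0xE67FE8
s_4 = Round(s_3, k_3) = 0xFE81E2
s_5 = Round(s_4, k_4) = 0x1E2FD5

0xE67FE8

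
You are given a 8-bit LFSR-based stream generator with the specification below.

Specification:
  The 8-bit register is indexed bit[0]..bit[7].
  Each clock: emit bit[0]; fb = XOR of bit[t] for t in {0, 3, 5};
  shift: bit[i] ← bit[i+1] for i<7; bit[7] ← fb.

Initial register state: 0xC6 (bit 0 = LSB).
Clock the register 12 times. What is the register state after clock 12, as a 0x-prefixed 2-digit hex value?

reg_0 = 0xC6
clock 1: out=0, reg = 0x63
clock 2: out=1, reg = 0x31
clock 3: out=1, reg = 0x18
clock 4: out=0, reg = 0x8C
clock 5: out=0, reg = 0xC6
clock 6: out=0, reg = 0x63
clock 7: out=1, reg = 0x31
clock 8: out=1, reg = 0x18
clock 9: out=0, reg = 0x8C
clock 10: out=0, reg = 0xC6
clock 11: out=0, reg = 0x63
clock 12: out=1, reg = 0x31

0x31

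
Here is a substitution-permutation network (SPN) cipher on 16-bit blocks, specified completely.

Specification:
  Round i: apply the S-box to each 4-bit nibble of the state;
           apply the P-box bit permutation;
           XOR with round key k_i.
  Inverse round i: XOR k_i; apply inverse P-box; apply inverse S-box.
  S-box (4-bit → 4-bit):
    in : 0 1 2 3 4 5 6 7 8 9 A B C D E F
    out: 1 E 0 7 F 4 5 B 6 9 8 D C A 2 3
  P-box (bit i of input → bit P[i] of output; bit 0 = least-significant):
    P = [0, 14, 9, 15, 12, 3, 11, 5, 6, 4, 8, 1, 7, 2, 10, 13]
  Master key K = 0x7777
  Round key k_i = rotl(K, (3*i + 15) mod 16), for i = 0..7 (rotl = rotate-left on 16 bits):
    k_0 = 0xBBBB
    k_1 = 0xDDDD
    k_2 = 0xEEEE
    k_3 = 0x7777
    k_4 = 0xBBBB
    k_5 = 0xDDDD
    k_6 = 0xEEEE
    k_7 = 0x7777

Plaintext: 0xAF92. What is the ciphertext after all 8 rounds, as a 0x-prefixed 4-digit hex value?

s_0 = plaintext = 0xAF92
s_1 = Round(s_0, k_0) = 0x8BCB
s_2 = Round(s_1, k_1) = 0x52BA
s_3 = Round(s_2, k_2) = 0x72CE
s_4 = Round(s_3, k_3) = 0x1FD3
s_5 = Round(s_4, k_4) = 0xDDC6
s_6 = Round(s_5, k_5) = 0xF7EA
s_7 = Round(s_6, k_6) = 0x6E30
s_8 = Round(s_7, k_7) = 0x6BEE

0x6BEE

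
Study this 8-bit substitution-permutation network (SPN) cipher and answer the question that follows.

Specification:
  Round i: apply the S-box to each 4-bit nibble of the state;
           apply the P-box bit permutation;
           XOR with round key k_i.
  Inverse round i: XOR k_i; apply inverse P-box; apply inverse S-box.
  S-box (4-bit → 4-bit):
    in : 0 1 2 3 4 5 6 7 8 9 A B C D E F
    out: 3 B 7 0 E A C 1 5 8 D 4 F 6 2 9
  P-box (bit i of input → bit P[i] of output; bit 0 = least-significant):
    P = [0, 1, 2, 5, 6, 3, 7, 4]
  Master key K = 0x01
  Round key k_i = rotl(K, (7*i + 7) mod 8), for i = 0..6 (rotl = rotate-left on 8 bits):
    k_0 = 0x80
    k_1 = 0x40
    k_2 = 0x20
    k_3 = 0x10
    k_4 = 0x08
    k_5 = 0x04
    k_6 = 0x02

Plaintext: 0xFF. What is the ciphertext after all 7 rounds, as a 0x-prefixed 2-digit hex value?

s_0 = plaintext = 0xFF
s_1 = Round(s_0, k_0) = 0xF1
s_2 = Round(s_1, k_1) = 0x33
s_3 = Round(s_2, k_2) = 0x20
s_4 = Round(s_3, k_3) = 0xDB
s_5 = Round(s_4, k_4) = 0x84
s_6 = Round(s_5, k_5) = 0xE2
s_7 = Round(s_6, k_6) = 0x0D

0x0D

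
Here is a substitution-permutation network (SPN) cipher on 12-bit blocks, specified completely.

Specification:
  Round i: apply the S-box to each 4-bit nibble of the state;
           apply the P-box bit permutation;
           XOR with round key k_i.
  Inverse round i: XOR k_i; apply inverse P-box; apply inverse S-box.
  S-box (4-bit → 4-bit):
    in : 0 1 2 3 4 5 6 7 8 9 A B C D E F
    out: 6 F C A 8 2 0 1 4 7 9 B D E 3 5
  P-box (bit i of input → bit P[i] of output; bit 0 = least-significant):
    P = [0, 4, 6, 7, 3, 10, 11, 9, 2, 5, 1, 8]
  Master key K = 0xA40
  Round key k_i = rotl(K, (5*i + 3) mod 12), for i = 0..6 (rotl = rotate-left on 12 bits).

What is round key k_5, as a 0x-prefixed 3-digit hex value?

K = 0xA40
k_0 = rotl(K, (5*0+3) mod 12) = rotl(K, 3) = 0x205
k_1 = rotl(K, (5*1+3) mod 12) = rotl(K, 8) = 0x0A4
k_2 = rotl(K, (5*2+3) mod 12) = rotl(K, 1) = 0x481
k_3 = rotl(K, (5*3+3) mod 12) = rotl(K, 6) = 0x029
k_4 = rotl(K, (5*4+3) mod 12) = rotl(K, 11) = 0x520
k_5 = rotl(K, (5*5+3) mod 12) = rotl(K, 4) = 0x40A

0x40A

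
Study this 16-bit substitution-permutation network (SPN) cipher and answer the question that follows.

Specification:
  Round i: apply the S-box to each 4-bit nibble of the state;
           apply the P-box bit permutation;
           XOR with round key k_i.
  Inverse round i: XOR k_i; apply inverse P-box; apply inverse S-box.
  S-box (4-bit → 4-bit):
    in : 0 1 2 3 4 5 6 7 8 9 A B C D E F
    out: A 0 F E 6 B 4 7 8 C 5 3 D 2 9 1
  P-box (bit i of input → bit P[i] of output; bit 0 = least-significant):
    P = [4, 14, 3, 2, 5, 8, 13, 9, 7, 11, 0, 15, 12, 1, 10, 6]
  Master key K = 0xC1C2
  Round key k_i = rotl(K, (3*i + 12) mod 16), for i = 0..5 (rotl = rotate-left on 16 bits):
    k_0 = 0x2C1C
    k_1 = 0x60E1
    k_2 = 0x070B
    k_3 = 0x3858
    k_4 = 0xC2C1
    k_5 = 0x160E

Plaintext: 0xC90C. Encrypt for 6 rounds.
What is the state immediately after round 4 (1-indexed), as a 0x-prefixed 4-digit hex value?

0x41D1

s_0 = plaintext = 0xC90C
s_1 = Round(s_0, k_0) = 0xBB41
s_2 = Round(s_1, k_1) = 0x5963
s_3 = Round(s_2, k_2) = 0xF744
s_4 = Round(s_3, k_3) = 0x41D1
s_5 = Round(s_4, k_4) = 0xC7C3
s_6 = Round(s_5, k_5) = 0x68E3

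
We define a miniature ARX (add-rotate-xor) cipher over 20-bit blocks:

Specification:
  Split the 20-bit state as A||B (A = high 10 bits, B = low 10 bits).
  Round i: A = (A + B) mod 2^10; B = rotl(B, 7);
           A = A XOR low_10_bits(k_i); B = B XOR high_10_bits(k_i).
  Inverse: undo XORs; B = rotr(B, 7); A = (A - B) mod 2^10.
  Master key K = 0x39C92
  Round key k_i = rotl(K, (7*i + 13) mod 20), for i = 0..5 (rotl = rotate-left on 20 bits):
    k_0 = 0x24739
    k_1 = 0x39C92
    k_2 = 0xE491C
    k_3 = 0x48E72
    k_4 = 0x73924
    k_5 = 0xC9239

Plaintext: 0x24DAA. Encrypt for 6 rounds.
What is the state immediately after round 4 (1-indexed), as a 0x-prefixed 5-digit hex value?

0x0AD6A

s_0 = plaintext = 0x24DAA
s_1 = Round(s_0, k_0) = 0x411A4
s_2 = Round(s_1, k_1) = 0x8EAD3
s_3 = Round(s_2, k_2) = 0x04648
s_4 = Round(s_3, k_3) = 0x0AD6A
s_5 = Round(s_4, k_4) = 0x2C4E3
s_6 = Round(s_5, k_5) = 0xEB6B8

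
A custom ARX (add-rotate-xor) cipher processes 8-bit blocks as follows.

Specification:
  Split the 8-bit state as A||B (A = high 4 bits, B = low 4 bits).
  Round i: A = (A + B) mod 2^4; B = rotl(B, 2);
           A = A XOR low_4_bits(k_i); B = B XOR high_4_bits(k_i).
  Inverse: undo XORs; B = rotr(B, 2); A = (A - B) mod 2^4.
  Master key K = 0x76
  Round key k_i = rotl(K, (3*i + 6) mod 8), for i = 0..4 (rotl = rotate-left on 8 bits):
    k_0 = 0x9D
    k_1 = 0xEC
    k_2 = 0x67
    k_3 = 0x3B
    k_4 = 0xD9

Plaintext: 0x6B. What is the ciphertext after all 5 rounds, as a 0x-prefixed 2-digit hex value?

s_0 = plaintext = 0x6B
s_1 = Round(s_0, k_0) = 0xC7
s_2 = Round(s_1, k_1) = 0xF3
s_3 = Round(s_2, k_2) = 0x5A
s_4 = Round(s_3, k_3) = 0x49
s_5 = Round(s_4, k_4) = 0x4B

0x4B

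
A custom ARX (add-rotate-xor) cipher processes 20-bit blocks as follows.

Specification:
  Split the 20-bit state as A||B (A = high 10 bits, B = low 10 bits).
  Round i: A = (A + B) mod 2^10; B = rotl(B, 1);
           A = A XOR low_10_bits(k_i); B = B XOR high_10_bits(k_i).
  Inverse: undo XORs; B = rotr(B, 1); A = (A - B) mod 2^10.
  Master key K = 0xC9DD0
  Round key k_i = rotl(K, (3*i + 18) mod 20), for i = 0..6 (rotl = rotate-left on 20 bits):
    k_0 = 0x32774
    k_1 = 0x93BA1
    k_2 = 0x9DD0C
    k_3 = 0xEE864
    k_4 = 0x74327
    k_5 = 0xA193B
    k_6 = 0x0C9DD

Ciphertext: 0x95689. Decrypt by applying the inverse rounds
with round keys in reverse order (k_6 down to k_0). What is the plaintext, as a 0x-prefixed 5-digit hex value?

s_0 = ciphertext = 0x95689
s_1 = InvRound(s_0, k_6) = 0x0AF5D
s_2 = InvRound(s_1, k_5) = 0x88EED
s_3 = InvRound(s_2, k_4) = 0x59B9E
s_4 = InvRound(s_3, k_3) = 0x3C012
s_5 = InvRound(s_4, k_2) = 0xB2B32
s_6 = InvRound(s_5, k_1) = 0x2B4BE
s_7 = InvRound(s_6, k_0) = 0x67A3B

0x67A3B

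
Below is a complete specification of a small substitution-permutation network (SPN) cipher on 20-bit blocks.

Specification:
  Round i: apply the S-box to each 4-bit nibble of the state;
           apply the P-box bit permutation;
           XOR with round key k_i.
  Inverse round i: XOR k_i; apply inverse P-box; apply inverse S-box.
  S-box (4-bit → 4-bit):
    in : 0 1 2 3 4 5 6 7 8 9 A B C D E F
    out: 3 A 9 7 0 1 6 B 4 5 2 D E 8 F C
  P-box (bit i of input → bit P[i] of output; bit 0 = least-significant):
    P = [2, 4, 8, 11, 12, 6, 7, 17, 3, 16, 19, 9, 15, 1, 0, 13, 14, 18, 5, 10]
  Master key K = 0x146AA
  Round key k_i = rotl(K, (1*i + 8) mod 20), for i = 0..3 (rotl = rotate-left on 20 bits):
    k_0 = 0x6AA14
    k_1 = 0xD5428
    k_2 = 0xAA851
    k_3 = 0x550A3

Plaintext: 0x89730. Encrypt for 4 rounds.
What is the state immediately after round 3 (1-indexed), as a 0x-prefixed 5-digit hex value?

s_0 = plaintext = 0x89730
s_1 = Round(s_0, k_0) = 0x738E9
s_2 = Round(s_1, k_1) = 0x381EF
s_3 = Round(s_2, k_2) = 0xDF3B0
s_4 = Round(s_3, k_3) = 0xE643E

0xDF3B0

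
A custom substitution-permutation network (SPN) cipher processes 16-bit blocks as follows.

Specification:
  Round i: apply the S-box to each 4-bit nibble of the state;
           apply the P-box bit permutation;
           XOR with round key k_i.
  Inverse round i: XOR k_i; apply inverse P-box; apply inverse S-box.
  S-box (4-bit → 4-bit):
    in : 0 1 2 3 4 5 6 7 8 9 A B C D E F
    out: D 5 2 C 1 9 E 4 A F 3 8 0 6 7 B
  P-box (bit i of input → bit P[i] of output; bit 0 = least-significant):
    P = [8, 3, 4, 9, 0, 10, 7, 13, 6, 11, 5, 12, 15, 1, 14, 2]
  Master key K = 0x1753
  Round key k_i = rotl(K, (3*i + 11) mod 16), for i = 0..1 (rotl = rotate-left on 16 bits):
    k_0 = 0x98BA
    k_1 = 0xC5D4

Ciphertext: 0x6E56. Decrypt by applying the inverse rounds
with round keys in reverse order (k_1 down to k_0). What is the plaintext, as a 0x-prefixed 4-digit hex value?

s_0 = ciphertext = 0x6E56
s_1 = InvRound(s_0, k_1) = 0xA235
s_2 = InvRound(s_1, k_0) = 0x8808

0x8808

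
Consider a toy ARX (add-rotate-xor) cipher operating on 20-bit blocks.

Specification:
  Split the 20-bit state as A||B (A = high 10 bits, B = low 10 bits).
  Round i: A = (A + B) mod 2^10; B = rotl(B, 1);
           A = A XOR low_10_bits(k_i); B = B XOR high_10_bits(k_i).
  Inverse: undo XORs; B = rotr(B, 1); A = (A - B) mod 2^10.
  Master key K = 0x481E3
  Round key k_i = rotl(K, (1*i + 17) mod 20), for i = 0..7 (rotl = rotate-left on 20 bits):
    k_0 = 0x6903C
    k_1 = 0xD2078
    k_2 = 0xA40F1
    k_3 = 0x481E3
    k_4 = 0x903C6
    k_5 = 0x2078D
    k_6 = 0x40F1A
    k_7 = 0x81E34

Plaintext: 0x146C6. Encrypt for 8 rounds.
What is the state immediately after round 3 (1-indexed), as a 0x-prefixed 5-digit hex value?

0xADCA5

s_0 = plaintext = 0x146C6
s_1 = Round(s_0, k_0) = 0xCAC29
s_2 = Round(s_1, k_1) = 0xCB31A
s_3 = Round(s_2, k_2) = 0xADCA5
s_4 = Round(s_3, k_3) = 0xAFC6A
s_5 = Round(s_4, k_4) = 0x3BE94
s_6 = Round(s_5, k_5) = 0x039A8
s_7 = Round(s_6, k_6) = 0xAB253
s_8 = Round(s_7, k_7) = 0xB2EA0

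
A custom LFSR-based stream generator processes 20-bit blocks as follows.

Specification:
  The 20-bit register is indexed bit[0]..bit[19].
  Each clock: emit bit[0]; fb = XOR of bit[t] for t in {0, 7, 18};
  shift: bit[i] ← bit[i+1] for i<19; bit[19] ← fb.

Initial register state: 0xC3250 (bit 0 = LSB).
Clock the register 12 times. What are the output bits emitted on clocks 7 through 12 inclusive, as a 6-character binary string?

100100

reg_0 = 0xC3250
clock 1: out=0, reg = 0xE1928
clock 2: out=0, reg = 0xF0C94
clock 3: out=0, reg = 0x7864A
clock 4: out=0, reg = 0xBC325
clock 5: out=1, reg = 0xDE192
clock 6: out=0, reg = 0x6F0C9
clock 7: out=1, reg = 0xB7864
clock 8: out=0, reg = 0x5BC32
clock 9: out=0, reg = 0xADE19
clock 10: out=1, reg = 0xD6F0C
clock 11: out=0, reg = 0xEB786
clock 12: out=0, reg = 0x75BC3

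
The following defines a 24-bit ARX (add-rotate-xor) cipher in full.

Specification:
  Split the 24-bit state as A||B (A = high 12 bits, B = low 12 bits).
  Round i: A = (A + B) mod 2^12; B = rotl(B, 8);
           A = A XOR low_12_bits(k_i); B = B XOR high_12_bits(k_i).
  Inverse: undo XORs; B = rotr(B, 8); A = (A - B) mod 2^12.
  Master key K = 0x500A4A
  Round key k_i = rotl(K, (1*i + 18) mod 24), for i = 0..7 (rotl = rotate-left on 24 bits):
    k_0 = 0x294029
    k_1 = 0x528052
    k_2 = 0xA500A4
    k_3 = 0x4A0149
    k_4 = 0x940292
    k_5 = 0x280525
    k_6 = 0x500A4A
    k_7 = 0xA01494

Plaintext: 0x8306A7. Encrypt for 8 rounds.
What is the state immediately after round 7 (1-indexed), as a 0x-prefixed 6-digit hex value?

0x2D225F

s_0 = plaintext = 0x8306A7
s_1 = Round(s_0, k_0) = 0xEFE5FE
s_2 = Round(s_1, k_1) = 0x4AEB77
s_3 = Round(s_2, k_2) = 0x081DE7
s_4 = Round(s_3, k_3) = 0xF2137E
s_5 = Round(s_4, k_4) = 0x00D777
s_6 = Round(s_5, k_5) = 0x2A15F7
s_7 = Round(s_6, k_6) = 0x2D225F
s_8 = Round(s_7, k_7) = 0x1A5524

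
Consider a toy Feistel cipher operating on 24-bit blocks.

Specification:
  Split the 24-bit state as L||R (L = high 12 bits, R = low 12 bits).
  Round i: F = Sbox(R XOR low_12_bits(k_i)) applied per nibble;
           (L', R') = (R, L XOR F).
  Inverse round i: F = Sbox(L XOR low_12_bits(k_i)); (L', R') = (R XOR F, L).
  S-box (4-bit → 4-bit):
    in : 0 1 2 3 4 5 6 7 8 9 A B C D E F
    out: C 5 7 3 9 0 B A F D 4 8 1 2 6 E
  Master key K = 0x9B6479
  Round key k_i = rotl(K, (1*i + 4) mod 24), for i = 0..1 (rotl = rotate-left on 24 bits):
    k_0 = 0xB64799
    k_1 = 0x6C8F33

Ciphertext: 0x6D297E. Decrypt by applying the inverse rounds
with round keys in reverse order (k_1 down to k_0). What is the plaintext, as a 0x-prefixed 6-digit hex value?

s_0 = ciphertext = 0x6D297E
s_1 = InvRound(s_0, k_1) = 0x41B6D2
s_2 = InvRound(s_1, k_0) = 0x52541B

0x52541B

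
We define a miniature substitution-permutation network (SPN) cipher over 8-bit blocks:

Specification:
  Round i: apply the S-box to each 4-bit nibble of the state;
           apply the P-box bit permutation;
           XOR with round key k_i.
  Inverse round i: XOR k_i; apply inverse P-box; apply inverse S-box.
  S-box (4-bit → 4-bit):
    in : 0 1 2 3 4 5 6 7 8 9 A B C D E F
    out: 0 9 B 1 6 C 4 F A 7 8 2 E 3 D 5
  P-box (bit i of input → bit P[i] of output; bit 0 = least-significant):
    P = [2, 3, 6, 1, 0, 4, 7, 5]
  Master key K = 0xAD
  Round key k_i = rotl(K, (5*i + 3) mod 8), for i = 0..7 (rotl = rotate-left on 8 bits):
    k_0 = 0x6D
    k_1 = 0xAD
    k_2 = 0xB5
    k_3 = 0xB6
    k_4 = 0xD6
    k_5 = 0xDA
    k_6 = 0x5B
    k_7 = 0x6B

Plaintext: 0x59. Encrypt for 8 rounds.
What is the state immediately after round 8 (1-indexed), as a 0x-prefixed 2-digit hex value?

0xEC

s_0 = plaintext = 0x59
s_1 = Round(s_0, k_0) = 0x81
s_2 = Round(s_1, k_1) = 0x9B
s_3 = Round(s_2, k_2) = 0x2C
s_4 = Round(s_3, k_3) = 0xCD
s_5 = Round(s_4, k_4) = 0x6A
s_6 = Round(s_5, k_5) = 0x58
s_7 = Round(s_6, k_6) = 0xF1
s_8 = Round(s_7, k_7) = 0xEC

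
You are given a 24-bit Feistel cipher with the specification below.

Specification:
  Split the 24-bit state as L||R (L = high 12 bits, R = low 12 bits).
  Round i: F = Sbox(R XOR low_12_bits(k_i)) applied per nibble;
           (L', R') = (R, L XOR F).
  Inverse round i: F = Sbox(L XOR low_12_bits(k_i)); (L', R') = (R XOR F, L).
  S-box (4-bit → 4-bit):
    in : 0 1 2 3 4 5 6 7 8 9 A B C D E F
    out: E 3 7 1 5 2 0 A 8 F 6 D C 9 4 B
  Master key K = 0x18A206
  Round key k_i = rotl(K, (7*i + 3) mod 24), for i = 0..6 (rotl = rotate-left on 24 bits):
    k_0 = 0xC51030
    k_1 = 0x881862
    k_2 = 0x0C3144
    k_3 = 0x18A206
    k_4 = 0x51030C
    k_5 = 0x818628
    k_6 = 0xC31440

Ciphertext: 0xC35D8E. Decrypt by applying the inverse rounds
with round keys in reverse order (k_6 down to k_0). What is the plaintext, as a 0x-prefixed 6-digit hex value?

0xF3328A

s_0 = ciphertext = 0xC35D8E
s_1 = InvRound(s_0, k_6) = 0x52CC35
s_2 = InvRound(s_1, k_5) = 0xDD052C
s_3 = InvRound(s_2, k_4) = 0x1B0DD0
s_4 = InvRound(s_3, k_3) = 0xC001B0
s_5 = InvRound(s_4, k_2) = 0x8E5C00
s_6 = InvRound(s_5, k_1) = 0x28A8E5
s_7 = InvRound(s_6, k_0) = 0xF3328A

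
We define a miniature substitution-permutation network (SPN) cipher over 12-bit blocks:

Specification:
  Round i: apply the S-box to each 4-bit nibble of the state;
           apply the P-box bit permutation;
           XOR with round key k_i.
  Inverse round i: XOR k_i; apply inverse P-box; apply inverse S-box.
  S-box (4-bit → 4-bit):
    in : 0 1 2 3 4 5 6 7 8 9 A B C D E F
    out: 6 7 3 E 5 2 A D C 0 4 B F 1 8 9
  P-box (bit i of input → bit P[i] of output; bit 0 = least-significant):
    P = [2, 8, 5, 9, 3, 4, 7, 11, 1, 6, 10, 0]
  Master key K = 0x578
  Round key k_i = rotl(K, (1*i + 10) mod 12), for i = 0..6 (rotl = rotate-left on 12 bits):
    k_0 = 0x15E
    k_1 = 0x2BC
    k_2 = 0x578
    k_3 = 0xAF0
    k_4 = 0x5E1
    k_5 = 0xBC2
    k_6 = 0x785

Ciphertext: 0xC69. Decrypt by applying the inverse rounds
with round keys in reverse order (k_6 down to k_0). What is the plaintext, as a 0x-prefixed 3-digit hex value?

s_0 = ciphertext = 0xC69
s_1 = InvRound(s_0, k_6) = 0x57C
s_2 = InvRound(s_1, k_5) = 0x4C7
s_3 = InvRound(s_2, k_4) = 0xD91
s_4 = InvRound(s_3, k_3) = 0x393
s_5 = InvRound(s_4, k_2) = 0xC48
s_6 = InvRound(s_5, k_1) = 0x037
s_7 = InvRound(s_6, k_0) = 0x6D0

0x6D0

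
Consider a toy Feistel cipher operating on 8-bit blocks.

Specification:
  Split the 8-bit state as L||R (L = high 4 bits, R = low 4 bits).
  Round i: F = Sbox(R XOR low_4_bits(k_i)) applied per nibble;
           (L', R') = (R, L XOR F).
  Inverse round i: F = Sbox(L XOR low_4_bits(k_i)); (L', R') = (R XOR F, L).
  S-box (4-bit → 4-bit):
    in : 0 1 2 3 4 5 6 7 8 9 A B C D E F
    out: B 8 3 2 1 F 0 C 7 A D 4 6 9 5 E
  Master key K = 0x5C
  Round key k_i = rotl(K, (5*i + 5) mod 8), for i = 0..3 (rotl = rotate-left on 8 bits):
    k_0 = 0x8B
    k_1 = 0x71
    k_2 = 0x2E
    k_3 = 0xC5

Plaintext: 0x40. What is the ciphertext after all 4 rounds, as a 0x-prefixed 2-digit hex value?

s_0 = plaintext = 0x40
s_1 = Round(s_0, k_0) = 0x00
s_2 = Round(s_1, k_1) = 0x08
s_3 = Round(s_2, k_2) = 0x80
s_4 = Round(s_3, k_3) = 0x07

0x07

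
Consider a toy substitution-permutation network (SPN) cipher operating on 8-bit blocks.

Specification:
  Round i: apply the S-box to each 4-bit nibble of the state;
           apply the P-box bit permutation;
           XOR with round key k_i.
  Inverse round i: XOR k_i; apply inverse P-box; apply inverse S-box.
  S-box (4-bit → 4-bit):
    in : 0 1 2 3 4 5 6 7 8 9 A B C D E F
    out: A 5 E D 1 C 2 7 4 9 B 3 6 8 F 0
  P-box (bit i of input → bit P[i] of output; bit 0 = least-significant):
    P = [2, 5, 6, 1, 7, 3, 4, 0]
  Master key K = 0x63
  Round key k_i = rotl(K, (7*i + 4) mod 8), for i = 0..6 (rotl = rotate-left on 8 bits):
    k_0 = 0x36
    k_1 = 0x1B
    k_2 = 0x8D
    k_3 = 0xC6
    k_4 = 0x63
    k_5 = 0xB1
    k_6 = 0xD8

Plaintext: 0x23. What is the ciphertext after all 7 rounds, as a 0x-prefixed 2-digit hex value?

0x19

s_0 = plaintext = 0x23
s_1 = Round(s_0, k_0) = 0x69
s_2 = Round(s_1, k_1) = 0x15
s_3 = Round(s_2, k_2) = 0x5F
s_4 = Round(s_3, k_3) = 0xD7
s_5 = Round(s_4, k_4) = 0x06
s_6 = Round(s_5, k_5) = 0x98
s_7 = Round(s_6, k_6) = 0x19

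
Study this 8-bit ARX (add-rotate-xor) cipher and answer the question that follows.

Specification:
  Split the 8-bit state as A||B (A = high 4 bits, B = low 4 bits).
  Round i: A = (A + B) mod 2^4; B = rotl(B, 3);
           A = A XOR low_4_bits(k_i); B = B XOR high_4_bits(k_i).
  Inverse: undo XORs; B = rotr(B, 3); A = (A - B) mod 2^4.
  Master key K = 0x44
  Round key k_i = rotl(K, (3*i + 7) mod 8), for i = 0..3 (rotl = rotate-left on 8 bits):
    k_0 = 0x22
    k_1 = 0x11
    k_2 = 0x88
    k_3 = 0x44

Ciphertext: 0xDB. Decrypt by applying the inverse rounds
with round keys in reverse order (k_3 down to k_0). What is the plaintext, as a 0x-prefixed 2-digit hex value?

s_0 = ciphertext = 0xDB
s_1 = InvRound(s_0, k_3) = 0xAF
s_2 = InvRound(s_1, k_2) = 0x4E
s_3 = InvRound(s_2, k_1) = 0x6F
s_4 = InvRound(s_3, k_0) = 0x9B

0x9B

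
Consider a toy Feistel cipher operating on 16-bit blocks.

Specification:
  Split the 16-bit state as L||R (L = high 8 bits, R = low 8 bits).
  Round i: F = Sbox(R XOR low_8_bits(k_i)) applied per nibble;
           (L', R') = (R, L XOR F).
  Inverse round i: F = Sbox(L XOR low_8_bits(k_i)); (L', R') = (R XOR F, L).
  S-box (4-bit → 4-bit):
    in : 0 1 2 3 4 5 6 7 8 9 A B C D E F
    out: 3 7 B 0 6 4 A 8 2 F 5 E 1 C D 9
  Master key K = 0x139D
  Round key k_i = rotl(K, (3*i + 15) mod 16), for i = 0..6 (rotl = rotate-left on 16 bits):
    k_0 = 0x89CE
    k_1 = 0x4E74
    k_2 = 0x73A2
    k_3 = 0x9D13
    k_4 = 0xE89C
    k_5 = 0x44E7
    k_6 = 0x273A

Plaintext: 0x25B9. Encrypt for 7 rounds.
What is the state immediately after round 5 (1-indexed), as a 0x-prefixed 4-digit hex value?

0xF4C9

s_0 = plaintext = 0x25B9
s_1 = Round(s_0, k_0) = 0xB9AD
s_2 = Round(s_1, k_1) = 0xAD76
s_3 = Round(s_2, k_2) = 0x766B
s_4 = Round(s_3, k_3) = 0x6BF4
s_5 = Round(s_4, k_4) = 0xF4C9
s_6 = Round(s_5, k_5) = 0xC949
s_7 = Round(s_6, k_6) = 0x4949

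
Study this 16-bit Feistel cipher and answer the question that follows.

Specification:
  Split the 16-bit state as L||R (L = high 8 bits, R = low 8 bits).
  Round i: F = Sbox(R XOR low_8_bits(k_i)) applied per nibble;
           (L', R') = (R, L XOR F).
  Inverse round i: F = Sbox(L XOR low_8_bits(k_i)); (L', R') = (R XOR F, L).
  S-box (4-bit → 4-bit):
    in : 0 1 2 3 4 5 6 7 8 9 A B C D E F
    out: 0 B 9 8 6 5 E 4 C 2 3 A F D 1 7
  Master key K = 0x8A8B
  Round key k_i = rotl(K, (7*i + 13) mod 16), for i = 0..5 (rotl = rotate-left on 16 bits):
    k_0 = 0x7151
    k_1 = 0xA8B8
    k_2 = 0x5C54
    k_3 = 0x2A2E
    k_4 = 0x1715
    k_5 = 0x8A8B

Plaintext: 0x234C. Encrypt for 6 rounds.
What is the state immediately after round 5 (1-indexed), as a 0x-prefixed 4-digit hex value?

s_0 = plaintext = 0x234C
s_1 = Round(s_0, k_0) = 0x4C9E
s_2 = Round(s_1, k_1) = 0x9ED2
s_3 = Round(s_2, k_2) = 0xD250
s_4 = Round(s_3, k_3) = 0x5093
s_5 = Round(s_4, k_4) = 0x939E
s_6 = Round(s_5, k_5) = 0x9E26

0x939E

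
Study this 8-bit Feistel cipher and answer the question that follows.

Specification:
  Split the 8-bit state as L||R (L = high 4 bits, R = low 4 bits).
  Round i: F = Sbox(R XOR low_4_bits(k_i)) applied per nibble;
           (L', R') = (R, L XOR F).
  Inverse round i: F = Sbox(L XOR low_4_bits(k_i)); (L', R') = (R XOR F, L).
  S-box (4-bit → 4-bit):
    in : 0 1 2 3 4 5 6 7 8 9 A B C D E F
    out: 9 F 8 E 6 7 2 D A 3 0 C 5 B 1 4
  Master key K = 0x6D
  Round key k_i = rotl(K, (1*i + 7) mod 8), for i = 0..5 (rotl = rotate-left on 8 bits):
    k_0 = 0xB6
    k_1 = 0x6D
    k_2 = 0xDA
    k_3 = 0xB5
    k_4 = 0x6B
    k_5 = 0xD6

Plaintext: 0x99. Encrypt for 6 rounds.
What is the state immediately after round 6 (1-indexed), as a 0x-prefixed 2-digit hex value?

s_0 = plaintext = 0x99
s_1 = Round(s_0, k_0) = 0x9D
s_2 = Round(s_1, k_1) = 0xD0
s_3 = Round(s_2, k_2) = 0x0D
s_4 = Round(s_3, k_3) = 0xDA
s_5 = Round(s_4, k_4) = 0xA2
s_6 = Round(s_5, k_5) = 0x2C

0x2C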